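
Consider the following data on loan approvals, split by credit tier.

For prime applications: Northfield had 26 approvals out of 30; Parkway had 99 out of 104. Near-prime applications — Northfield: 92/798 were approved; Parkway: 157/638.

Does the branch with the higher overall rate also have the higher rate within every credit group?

Prime: Northfield 26/30 = 86.7%, Parkway 99/104 = 95.2% → Parkway
Near-prime: Northfield 92/798 = 11.5%, Parkway 157/638 = 24.6% → Parkway
Overall: Northfield 118/828 = 14.3%, Parkway 256/742 = 34.5% → Parkway
Parkway wins overall and in every credit group — no reversal.

Yes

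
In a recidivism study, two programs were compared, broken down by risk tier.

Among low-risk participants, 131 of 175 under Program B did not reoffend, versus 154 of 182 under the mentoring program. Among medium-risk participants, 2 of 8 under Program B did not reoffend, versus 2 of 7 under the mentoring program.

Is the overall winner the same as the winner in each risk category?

Low-risk: Program B 131/175 = 74.9%, the mentoring program 154/182 = 84.6% → the mentoring program
Medium-risk: Program B 2/8 = 25.0%, the mentoring program 2/7 = 28.6% → the mentoring program
Overall: Program B 133/183 = 72.7%, the mentoring program 156/189 = 82.5% → the mentoring program
The mentoring program wins overall and in every risk group — no reversal.

Yes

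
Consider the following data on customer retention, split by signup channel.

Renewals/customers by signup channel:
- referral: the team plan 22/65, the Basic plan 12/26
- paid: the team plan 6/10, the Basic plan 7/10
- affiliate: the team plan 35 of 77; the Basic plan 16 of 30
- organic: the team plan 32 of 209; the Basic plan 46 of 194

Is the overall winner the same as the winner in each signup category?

Referral: the team plan 22/65 = 33.8%, the Basic plan 12/26 = 46.2% → the Basic plan
Paid: the team plan 6/10 = 60.0%, the Basic plan 7/10 = 70.0% → the Basic plan
Affiliate: the team plan 35/77 = 45.5%, the Basic plan 16/30 = 53.3% → the Basic plan
Organic: the team plan 32/209 = 15.3%, the Basic plan 46/194 = 23.7% → the Basic plan
Overall: the team plan 95/361 = 26.3%, the Basic plan 81/260 = 31.2% → the Basic plan
The Basic plan wins overall and in every signup group — no reversal.

Yes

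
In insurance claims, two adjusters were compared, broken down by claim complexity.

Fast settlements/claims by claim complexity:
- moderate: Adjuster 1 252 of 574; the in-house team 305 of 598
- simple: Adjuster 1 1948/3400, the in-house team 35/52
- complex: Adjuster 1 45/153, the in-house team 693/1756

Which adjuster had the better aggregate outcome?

Moderate: Adjuster 1 252/574 = 43.9%, the in-house team 305/598 = 51.0% → the in-house team
Simple: Adjuster 1 1948/3400 = 57.3%, the in-house team 35/52 = 67.3% → the in-house team
Complex: Adjuster 1 45/153 = 29.4%, the in-house team 693/1756 = 39.5% → the in-house team
Overall: Adjuster 1 2245/4127 = 54.4%, the in-house team 1033/2406 = 42.9% → Adjuster 1
(The in-house team wins every claim group but Adjuster 1 wins overall — the in-house team's claims skew toward the low-rate complex group.)

Adjuster 1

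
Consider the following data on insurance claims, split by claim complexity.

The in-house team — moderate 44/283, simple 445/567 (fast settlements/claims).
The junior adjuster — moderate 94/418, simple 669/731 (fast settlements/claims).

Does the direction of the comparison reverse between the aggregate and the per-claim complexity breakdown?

Moderate: the in-house team 44/283 = 15.5%, the junior adjuster 94/418 = 22.5% → the junior adjuster
Simple: the in-house team 445/567 = 78.5%, the junior adjuster 669/731 = 91.5% → the junior adjuster
Overall: the in-house team 489/850 = 57.5%, the junior adjuster 763/1149 = 66.4% → the junior adjuster
The junior adjuster wins overall and in every claim group — no reversal.

No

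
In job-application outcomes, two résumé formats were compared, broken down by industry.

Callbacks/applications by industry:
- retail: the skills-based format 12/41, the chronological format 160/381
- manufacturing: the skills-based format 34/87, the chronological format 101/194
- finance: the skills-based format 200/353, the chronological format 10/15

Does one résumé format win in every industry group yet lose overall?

Yes

Retail: the skills-based format 12/41 = 29.3%, the chronological format 160/381 = 42.0% → the chronological format
Manufacturing: the skills-based format 34/87 = 39.1%, the chronological format 101/194 = 52.1% → the chronological format
Finance: the skills-based format 200/353 = 56.7%, the chronological format 10/15 = 66.7% → the chronological format
Overall: the skills-based format 246/481 = 51.1%, the chronological format 271/590 = 45.9% → the skills-based format
The chronological format wins each industry group but the skills-based format wins overall — the comparison reverses. The chronological format's applications skew toward retail, which has a lower base rate.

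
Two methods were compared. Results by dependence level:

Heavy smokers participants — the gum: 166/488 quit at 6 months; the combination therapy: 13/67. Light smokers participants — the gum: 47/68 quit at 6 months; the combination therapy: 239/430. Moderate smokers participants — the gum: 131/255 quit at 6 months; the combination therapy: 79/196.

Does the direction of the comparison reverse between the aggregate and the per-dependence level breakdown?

Heavy smokers: the gum 166/488 = 34.0%, the combination therapy 13/67 = 19.4% → the gum
Light smokers: the gum 47/68 = 69.1%, the combination therapy 239/430 = 55.6% → the gum
Moderate smokers: the gum 131/255 = 51.4%, the combination therapy 79/196 = 40.3% → the gum
Overall: the gum 344/811 = 42.4%, the combination therapy 331/693 = 47.8% → the combination therapy
The gum wins each dependence group but the combination therapy wins overall — the comparison reverses. The gum's participants skew toward heavy smokers, which has a lower base rate.

Yes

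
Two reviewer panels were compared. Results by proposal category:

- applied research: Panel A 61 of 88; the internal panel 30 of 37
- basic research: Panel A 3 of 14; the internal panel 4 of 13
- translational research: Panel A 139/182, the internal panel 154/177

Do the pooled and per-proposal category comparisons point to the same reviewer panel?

Yes

Applied research: Panel A 61/88 = 69.3%, the internal panel 30/37 = 81.1% → the internal panel
Basic research: Panel A 3/14 = 21.4%, the internal panel 4/13 = 30.8% → the internal panel
Translational research: Panel A 139/182 = 76.4%, the internal panel 154/177 = 87.0% → the internal panel
Overall: Panel A 203/284 = 71.5%, the internal panel 188/227 = 82.8% → the internal panel
The internal panel wins overall and in every proposal group — no reversal.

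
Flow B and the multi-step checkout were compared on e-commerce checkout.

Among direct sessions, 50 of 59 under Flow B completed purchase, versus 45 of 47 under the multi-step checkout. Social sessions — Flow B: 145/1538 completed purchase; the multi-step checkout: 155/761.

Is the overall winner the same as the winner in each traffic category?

Direct: Flow B 50/59 = 84.7%, the multi-step checkout 45/47 = 95.7% → the multi-step checkout
Social: Flow B 145/1538 = 9.4%, the multi-step checkout 155/761 = 20.4% → the multi-step checkout
Overall: Flow B 195/1597 = 12.2%, the multi-step checkout 200/808 = 24.8% → the multi-step checkout
The multi-step checkout wins overall and in every traffic group — no reversal.

Yes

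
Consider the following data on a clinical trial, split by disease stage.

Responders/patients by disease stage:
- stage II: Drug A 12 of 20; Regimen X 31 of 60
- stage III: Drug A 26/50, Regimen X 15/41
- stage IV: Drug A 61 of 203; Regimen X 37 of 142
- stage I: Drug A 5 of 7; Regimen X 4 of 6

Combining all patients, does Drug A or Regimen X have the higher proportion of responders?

Stage II: Drug A 12/20 = 60.0%, Regimen X 31/60 = 51.7% → Drug A
Stage III: Drug A 26/50 = 52.0%, Regimen X 15/41 = 36.6% → Drug A
Stage IV: Drug A 61/203 = 30.0%, Regimen X 37/142 = 26.1% → Drug A
Stage I: Drug A 5/7 = 71.4%, Regimen X 4/6 = 66.7% → Drug A
Overall: Drug A 104/280 = 37.1%, Regimen X 87/249 = 34.9% → Drug A

Drug A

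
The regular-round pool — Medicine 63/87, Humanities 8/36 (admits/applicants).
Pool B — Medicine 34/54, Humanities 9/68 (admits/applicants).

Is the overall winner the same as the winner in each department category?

Medicine: the regular-round pool 63/87 = 72.4%, Pool B 34/54 = 63.0% → the regular-round pool
Humanities: the regular-round pool 8/36 = 22.2%, Pool B 9/68 = 13.2% → the regular-round pool
Overall: the regular-round pool 71/123 = 57.7%, Pool B 43/122 = 35.2% → the regular-round pool
The regular-round pool wins overall and in every department group — no reversal.

Yes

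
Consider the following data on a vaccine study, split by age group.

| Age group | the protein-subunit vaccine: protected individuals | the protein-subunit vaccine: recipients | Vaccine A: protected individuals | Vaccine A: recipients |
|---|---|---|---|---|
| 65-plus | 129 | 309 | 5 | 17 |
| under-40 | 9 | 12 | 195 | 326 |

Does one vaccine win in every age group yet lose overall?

Yes

65-plus: the protein-subunit vaccine 129/309 = 41.7%, Vaccine A 5/17 = 29.4% → the protein-subunit vaccine
Under-40: the protein-subunit vaccine 9/12 = 75.0%, Vaccine A 195/326 = 59.8% → the protein-subunit vaccine
Overall: the protein-subunit vaccine 138/321 = 43.0%, Vaccine A 200/343 = 58.3% → Vaccine A
The protein-subunit vaccine wins each age group but Vaccine A wins overall — the comparison reverses. The protein-subunit vaccine's recipients skew toward 65-plus, which has a lower base rate.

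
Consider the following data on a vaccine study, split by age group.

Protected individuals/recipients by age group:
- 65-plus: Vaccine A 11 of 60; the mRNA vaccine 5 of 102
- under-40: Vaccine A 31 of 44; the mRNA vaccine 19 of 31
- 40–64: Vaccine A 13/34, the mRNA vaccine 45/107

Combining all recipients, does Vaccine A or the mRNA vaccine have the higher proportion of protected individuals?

Vaccine A

65-plus: Vaccine A 11/60 = 18.3%, the mRNA vaccine 5/102 = 4.9% → Vaccine A
Under-40: Vaccine A 31/44 = 70.5%, the mRNA vaccine 19/31 = 61.3% → Vaccine A
40–64: Vaccine A 13/34 = 38.2%, the mRNA vaccine 45/107 = 42.1% → the mRNA vaccine
Overall: Vaccine A 55/138 = 39.9%, the mRNA vaccine 69/240 = 28.8% → Vaccine A
(Neither sweeps every age group, but Vaccine A has the higher pooled rate.)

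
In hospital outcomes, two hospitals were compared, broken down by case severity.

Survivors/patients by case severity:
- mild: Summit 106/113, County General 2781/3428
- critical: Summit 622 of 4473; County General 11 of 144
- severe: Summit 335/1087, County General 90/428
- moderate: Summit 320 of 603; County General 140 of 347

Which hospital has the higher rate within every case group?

Summit

Mild: Summit 106/113 = 93.8%, County General 2781/3428 = 81.1% → Summit
Critical: Summit 622/4473 = 13.9%, County General 11/144 = 7.6% → Summit
Severe: Summit 335/1087 = 30.8%, County General 90/428 = 21.0% → Summit
Moderate: Summit 320/603 = 53.1%, County General 140/347 = 40.3% → Summit
Summit has the higher rate in all 4 groups.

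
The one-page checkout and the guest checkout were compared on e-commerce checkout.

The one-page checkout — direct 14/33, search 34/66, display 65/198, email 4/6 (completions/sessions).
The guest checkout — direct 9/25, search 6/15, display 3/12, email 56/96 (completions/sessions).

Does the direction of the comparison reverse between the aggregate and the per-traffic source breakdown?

Direct: the one-page checkout 14/33 = 42.4%, the guest checkout 9/25 = 36.0% → the one-page checkout
Search: the one-page checkout 34/66 = 51.5%, the guest checkout 6/15 = 40.0% → the one-page checkout
Display: the one-page checkout 65/198 = 32.8%, the guest checkout 3/12 = 25.0% → the one-page checkout
Email: the one-page checkout 4/6 = 66.7%, the guest checkout 56/96 = 58.3% → the one-page checkout
Overall: the one-page checkout 117/303 = 38.6%, the guest checkout 74/148 = 50.0% → the guest checkout
The one-page checkout wins each traffic group but the guest checkout wins overall — the comparison reverses. The one-page checkout's sessions skew toward display, which has a lower base rate.

Yes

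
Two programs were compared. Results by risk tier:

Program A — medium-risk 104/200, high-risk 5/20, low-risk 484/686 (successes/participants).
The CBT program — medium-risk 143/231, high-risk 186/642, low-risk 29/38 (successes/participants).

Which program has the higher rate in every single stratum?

Medium-risk: Program A 104/200 = 52.0%, the CBT program 143/231 = 61.9% → the CBT program
High-risk: Program A 5/20 = 25.0%, the CBT program 186/642 = 29.0% → the CBT program
Low-risk: Program A 484/686 = 70.6%, the CBT program 29/38 = 76.3% → the CBT program
The CBT program has the higher rate in all 3 groups.

the CBT program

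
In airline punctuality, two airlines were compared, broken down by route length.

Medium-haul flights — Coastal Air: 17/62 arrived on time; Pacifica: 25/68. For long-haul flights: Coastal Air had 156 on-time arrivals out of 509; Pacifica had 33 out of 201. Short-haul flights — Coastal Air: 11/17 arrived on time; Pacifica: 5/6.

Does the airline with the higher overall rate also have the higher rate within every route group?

No

Medium-haul: Coastal Air 17/62 = 27.4%, Pacifica 25/68 = 36.8% → Pacifica
Long-haul: Coastal Air 156/509 = 30.6%, Pacifica 33/201 = 16.4% → Coastal Air
Short-haul: Coastal Air 11/17 = 64.7%, Pacifica 5/6 = 83.3% → Pacifica
Overall: Coastal Air 184/588 = 31.3%, Pacifica 63/275 = 22.9% → Coastal Air
Neither sweeps: Coastal Air wins 1 of 3 groups, Pacifica wins 2. Coastal Air wins overall but not every group — no Simpson reversal.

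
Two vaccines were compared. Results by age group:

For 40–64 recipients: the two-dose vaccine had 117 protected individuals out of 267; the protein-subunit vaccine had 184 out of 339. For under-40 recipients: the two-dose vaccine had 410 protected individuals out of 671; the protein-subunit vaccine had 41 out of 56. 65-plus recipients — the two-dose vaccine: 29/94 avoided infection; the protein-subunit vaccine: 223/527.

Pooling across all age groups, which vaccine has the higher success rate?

the two-dose vaccine

40–64: the two-dose vaccine 117/267 = 43.8%, the protein-subunit vaccine 184/339 = 54.3% → the protein-subunit vaccine
Under-40: the two-dose vaccine 410/671 = 61.1%, the protein-subunit vaccine 41/56 = 73.2% → the protein-subunit vaccine
65-plus: the two-dose vaccine 29/94 = 30.9%, the protein-subunit vaccine 223/527 = 42.3% → the protein-subunit vaccine
Overall: the two-dose vaccine 556/1032 = 53.9%, the protein-subunit vaccine 448/922 = 48.6% → the two-dose vaccine
(The protein-subunit vaccine wins every age group but the two-dose vaccine wins overall — the protein-subunit vaccine's recipients skew toward the low-rate 65-plus group.)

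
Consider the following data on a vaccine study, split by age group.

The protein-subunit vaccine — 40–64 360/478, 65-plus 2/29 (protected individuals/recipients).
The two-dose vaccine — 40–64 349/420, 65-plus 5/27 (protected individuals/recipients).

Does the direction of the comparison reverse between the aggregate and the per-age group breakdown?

No

40–64: the protein-subunit vaccine 360/478 = 75.3%, the two-dose vaccine 349/420 = 83.1% → the two-dose vaccine
65-plus: the protein-subunit vaccine 2/29 = 6.9%, the two-dose vaccine 5/27 = 18.5% → the two-dose vaccine
Overall: the protein-subunit vaccine 362/507 = 71.4%, the two-dose vaccine 354/447 = 79.2% → the two-dose vaccine
The two-dose vaccine wins overall and in every age group — no reversal.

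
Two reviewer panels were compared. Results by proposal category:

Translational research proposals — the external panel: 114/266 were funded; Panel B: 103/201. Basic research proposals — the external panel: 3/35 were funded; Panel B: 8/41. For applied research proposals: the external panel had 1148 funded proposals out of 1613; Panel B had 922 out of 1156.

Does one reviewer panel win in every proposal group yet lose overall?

No

Translational research: the external panel 114/266 = 42.9%, Panel B 103/201 = 51.2% → Panel B
Basic research: the external panel 3/35 = 8.6%, Panel B 8/41 = 19.5% → Panel B
Applied research: the external panel 1148/1613 = 71.2%, Panel B 922/1156 = 79.8% → Panel B
Overall: the external panel 1265/1914 = 66.1%, Panel B 1033/1398 = 73.9% → Panel B
Panel B wins overall and in every proposal group — no reversal.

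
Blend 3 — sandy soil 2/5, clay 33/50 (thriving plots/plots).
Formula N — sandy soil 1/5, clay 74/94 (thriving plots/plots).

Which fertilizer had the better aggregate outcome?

Formula N

Sandy soil: Blend 3 2/5 = 40.0%, Formula N 1/5 = 20.0% → Blend 3
Clay: Blend 3 33/50 = 66.0%, Formula N 74/94 = 78.7% → Formula N
Overall: Blend 3 35/55 = 63.6%, Formula N 75/99 = 75.8% → Formula N
(Neither sweeps every soil group, but Formula N has the higher pooled rate.)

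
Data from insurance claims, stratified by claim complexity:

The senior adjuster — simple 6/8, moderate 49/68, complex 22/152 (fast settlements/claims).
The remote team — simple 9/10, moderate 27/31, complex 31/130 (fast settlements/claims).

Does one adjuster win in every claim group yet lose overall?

Simple: the senior adjuster 6/8 = 75.0%, the remote team 9/10 = 90.0% → the remote team
Moderate: the senior adjuster 49/68 = 72.1%, the remote team 27/31 = 87.1% → the remote team
Complex: the senior adjuster 22/152 = 14.5%, the remote team 31/130 = 23.8% → the remote team
Overall: the senior adjuster 77/228 = 33.8%, the remote team 67/171 = 39.2% → the remote team
The remote team wins overall and in every claim group — no reversal.

No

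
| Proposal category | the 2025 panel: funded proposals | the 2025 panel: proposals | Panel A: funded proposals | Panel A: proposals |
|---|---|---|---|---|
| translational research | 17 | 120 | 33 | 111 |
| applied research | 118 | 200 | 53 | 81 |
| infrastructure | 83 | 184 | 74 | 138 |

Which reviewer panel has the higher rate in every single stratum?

Translational research: the 2025 panel 17/120 = 14.2%, Panel A 33/111 = 29.7% → Panel A
Applied research: the 2025 panel 118/200 = 59.0%, Panel A 53/81 = 65.4% → Panel A
Infrastructure: the 2025 panel 83/184 = 45.1%, Panel A 74/138 = 53.6% → Panel A
Panel A has the higher rate in all 3 groups.

Panel A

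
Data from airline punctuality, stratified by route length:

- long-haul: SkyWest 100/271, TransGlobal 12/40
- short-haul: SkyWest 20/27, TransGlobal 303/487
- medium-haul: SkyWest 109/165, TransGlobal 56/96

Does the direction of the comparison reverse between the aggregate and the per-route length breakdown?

Yes

Long-haul: SkyWest 100/271 = 36.9%, TransGlobal 12/40 = 30.0% → SkyWest
Short-haul: SkyWest 20/27 = 74.1%, TransGlobal 303/487 = 62.2% → SkyWest
Medium-haul: SkyWest 109/165 = 66.1%, TransGlobal 56/96 = 58.3% → SkyWest
Overall: SkyWest 229/463 = 49.5%, TransGlobal 371/623 = 59.6% → TransGlobal
SkyWest wins each route group but TransGlobal wins overall — the comparison reverses. SkyWest's flights skew toward long-haul, which has a lower base rate.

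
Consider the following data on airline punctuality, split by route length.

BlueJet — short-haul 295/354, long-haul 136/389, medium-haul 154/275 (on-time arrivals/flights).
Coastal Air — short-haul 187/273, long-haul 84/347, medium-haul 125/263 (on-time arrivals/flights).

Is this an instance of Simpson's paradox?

No

Short-haul: BlueJet 295/354 = 83.3%, Coastal Air 187/273 = 68.5% → BlueJet
Long-haul: BlueJet 136/389 = 35.0%, Coastal Air 84/347 = 24.2% → BlueJet
Medium-haul: BlueJet 154/275 = 56.0%, Coastal Air 125/263 = 47.5% → BlueJet
Overall: BlueJet 585/1018 = 57.5%, Coastal Air 396/883 = 44.8% → BlueJet
BlueJet wins overall and in every route group — no reversal.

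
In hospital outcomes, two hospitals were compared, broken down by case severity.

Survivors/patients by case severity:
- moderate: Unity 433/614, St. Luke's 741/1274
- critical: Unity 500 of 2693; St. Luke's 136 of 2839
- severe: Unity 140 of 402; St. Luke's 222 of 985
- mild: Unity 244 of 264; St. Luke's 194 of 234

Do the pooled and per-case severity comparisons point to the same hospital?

Moderate: Unity 433/614 = 70.5%, St. Luke's 741/1274 = 58.2% → Unity
Critical: Unity 500/2693 = 18.6%, St. Luke's 136/2839 = 4.8% → Unity
Severe: Unity 140/402 = 34.8%, St. Luke's 222/985 = 22.5% → Unity
Mild: Unity 244/264 = 92.4%, St. Luke's 194/234 = 82.9% → Unity
Overall: Unity 1317/3973 = 33.1%, St. Luke's 1293/5332 = 24.2% → Unity
Unity wins overall and in every case group — no reversal.

Yes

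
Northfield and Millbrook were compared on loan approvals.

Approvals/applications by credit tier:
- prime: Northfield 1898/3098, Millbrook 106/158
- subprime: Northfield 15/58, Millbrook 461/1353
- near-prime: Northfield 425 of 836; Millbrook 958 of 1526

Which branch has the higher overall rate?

Prime: Northfield 1898/3098 = 61.3%, Millbrook 106/158 = 67.1% → Millbrook
Subprime: Northfield 15/58 = 25.9%, Millbrook 461/1353 = 34.1% → Millbrook
Near-prime: Northfield 425/836 = 50.8%, Millbrook 958/1526 = 62.8% → Millbrook
Overall: Northfield 2338/3992 = 58.6%, Millbrook 1525/3037 = 50.2% → Northfield
(Millbrook wins every credit group but Northfield wins overall — Millbrook's applications skew toward the low-rate subprime group.)

Northfield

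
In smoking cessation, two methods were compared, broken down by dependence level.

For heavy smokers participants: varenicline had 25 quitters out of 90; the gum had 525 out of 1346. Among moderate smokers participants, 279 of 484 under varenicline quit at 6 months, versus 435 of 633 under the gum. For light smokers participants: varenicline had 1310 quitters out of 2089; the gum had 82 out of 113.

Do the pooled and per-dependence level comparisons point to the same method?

No

Heavy smokers: varenicline 25/90 = 27.8%, the gum 525/1346 = 39.0% → the gum
Moderate smokers: varenicline 279/484 = 57.6%, the gum 435/633 = 68.7% → the gum
Light smokers: varenicline 1310/2089 = 62.7%, the gum 82/113 = 72.6% → the gum
Overall: varenicline 1614/2663 = 60.6%, the gum 1042/2092 = 49.8% → varenicline
The gum wins each dependence group but varenicline wins overall — the comparison reverses. The gum's participants skew toward heavy smokers, which has a lower base rate.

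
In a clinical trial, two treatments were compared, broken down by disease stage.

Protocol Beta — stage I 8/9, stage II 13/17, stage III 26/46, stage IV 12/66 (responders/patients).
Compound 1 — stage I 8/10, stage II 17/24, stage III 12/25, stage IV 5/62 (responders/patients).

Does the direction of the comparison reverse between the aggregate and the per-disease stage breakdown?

No

Stage I: Protocol Beta 8/9 = 88.9%, Compound 1 8/10 = 80.0% → Protocol Beta
Stage II: Protocol Beta 13/17 = 76.5%, Compound 1 17/24 = 70.8% → Protocol Beta
Stage III: Protocol Beta 26/46 = 56.5%, Compound 1 12/25 = 48.0% → Protocol Beta
Stage IV: Protocol Beta 12/66 = 18.2%, Compound 1 5/62 = 8.1% → Protocol Beta
Overall: Protocol Beta 59/138 = 42.8%, Compound 1 42/121 = 34.7% → Protocol Beta
Protocol Beta wins overall and in every disease group — no reversal.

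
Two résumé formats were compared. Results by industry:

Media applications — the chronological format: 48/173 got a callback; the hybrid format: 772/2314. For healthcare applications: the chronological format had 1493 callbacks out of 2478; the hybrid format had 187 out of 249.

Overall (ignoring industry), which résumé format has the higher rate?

Media: the chronological format 48/173 = 27.7%, the hybrid format 772/2314 = 33.4% → the hybrid format
Healthcare: the chronological format 1493/2478 = 60.3%, the hybrid format 187/249 = 75.1% → the hybrid format
Overall: the chronological format 1541/2651 = 58.1%, the hybrid format 959/2563 = 37.4% → the chronological format
(The hybrid format wins every industry group but the chronological format wins overall — the hybrid format's applications skew toward the low-rate media group.)

the chronological format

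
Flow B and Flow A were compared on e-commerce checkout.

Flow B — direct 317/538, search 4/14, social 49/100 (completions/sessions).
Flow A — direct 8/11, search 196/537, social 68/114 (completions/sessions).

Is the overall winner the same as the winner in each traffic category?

Direct: Flow B 317/538 = 58.9%, Flow A 8/11 = 72.7% → Flow A
Search: Flow B 4/14 = 28.6%, Flow A 196/537 = 36.5% → Flow A
Social: Flow B 49/100 = 49.0%, Flow A 68/114 = 59.6% → Flow A
Overall: Flow B 370/652 = 56.7%, Flow A 272/662 = 41.1% → Flow B
Flow A wins each traffic group but Flow B wins overall — the comparison reverses. Flow A's sessions skew toward search, which has a lower base rate.

No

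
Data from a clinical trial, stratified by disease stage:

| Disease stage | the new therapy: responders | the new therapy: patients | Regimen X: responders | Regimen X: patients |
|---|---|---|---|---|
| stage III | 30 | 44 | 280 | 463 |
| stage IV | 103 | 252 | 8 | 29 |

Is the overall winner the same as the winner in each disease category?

Stage III: the new therapy 30/44 = 68.2%, Regimen X 280/463 = 60.5% → the new therapy
Stage IV: the new therapy 103/252 = 40.9%, Regimen X 8/29 = 27.6% → the new therapy
Overall: the new therapy 133/296 = 44.9%, Regimen X 288/492 = 58.5% → Regimen X
The new therapy wins each disease group but Regimen X wins overall — the comparison reverses. The new therapy's patients skew toward stage IV, which has a lower base rate.

No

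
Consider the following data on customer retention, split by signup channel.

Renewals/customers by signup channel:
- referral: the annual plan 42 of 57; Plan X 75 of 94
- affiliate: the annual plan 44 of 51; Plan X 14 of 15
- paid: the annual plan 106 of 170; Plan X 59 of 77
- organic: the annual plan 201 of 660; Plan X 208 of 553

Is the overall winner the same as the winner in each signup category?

Yes

Referral: the annual plan 42/57 = 73.7%, Plan X 75/94 = 79.8% → Plan X
Affiliate: the annual plan 44/51 = 86.3%, Plan X 14/15 = 93.3% → Plan X
Paid: the annual plan 106/170 = 62.4%, Plan X 59/77 = 76.6% → Plan X
Organic: the annual plan 201/660 = 30.5%, Plan X 208/553 = 37.6% → Plan X
Overall: the annual plan 393/938 = 41.9%, Plan X 356/739 = 48.2% → Plan X
Plan X wins overall and in every signup group — no reversal.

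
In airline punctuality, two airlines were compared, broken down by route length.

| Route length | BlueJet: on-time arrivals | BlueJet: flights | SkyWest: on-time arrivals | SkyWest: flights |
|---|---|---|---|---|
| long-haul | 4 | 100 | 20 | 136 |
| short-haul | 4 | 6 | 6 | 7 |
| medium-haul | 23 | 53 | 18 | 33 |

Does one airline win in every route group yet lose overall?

No

Long-haul: BlueJet 4/100 = 4.0%, SkyWest 20/136 = 14.7% → SkyWest
Short-haul: BlueJet 4/6 = 66.7%, SkyWest 6/7 = 85.7% → SkyWest
Medium-haul: BlueJet 23/53 = 43.4%, SkyWest 18/33 = 54.5% → SkyWest
Overall: BlueJet 31/159 = 19.5%, SkyWest 44/176 = 25.0% → SkyWest
SkyWest wins overall and in every route group — no reversal.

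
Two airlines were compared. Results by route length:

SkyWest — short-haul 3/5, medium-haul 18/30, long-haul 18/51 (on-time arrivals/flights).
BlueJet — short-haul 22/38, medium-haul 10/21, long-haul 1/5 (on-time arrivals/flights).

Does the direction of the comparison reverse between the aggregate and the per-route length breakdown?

Short-haul: SkyWest 3/5 = 60.0%, BlueJet 22/38 = 57.9% → SkyWest
Medium-haul: SkyWest 18/30 = 60.0%, BlueJet 10/21 = 47.6% → SkyWest
Long-haul: SkyWest 18/51 = 35.3%, BlueJet 1/5 = 20.0% → SkyWest
Overall: SkyWest 39/86 = 45.3%, BlueJet 33/64 = 51.6% → BlueJet
SkyWest wins each route group but BlueJet wins overall — the comparison reverses. SkyWest's flights skew toward long-haul, which has a lower base rate.

Yes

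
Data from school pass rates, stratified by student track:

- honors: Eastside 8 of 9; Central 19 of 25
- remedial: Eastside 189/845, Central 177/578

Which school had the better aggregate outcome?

Central

Honors: Eastside 8/9 = 88.9%, Central 19/25 = 76.0% → Eastside
Remedial: Eastside 189/845 = 22.4%, Central 177/578 = 30.6% → Central
Overall: Eastside 197/854 = 23.1%, Central 196/603 = 32.5% → Central
(Neither sweeps every student group, but Central has the higher pooled rate.)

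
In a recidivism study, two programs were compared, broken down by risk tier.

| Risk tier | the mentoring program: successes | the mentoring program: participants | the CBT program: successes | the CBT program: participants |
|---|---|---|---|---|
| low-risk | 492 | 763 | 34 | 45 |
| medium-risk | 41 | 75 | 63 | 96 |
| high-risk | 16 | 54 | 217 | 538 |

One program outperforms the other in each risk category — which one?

Low-risk: the mentoring program 492/763 = 64.5%, the CBT program 34/45 = 75.6% → the CBT program
Medium-risk: the mentoring program 41/75 = 54.7%, the CBT program 63/96 = 65.6% → the CBT program
High-risk: the mentoring program 16/54 = 29.6%, the CBT program 217/538 = 40.3% → the CBT program
The CBT program has the higher rate in all 3 groups.

the CBT program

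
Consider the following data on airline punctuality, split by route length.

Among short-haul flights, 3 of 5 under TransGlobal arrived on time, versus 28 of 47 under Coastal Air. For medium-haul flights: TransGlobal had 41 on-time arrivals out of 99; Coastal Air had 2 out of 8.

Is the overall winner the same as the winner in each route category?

Short-haul: TransGlobal 3/5 = 60.0%, Coastal Air 28/47 = 59.6% → TransGlobal
Medium-haul: TransGlobal 41/99 = 41.4%, Coastal Air 2/8 = 25.0% → TransGlobal
Overall: TransGlobal 44/104 = 42.3%, Coastal Air 30/55 = 54.5% → Coastal Air
TransGlobal wins each route group but Coastal Air wins overall — the comparison reverses. TransGlobal's flights skew toward medium-haul, which has a lower base rate.

No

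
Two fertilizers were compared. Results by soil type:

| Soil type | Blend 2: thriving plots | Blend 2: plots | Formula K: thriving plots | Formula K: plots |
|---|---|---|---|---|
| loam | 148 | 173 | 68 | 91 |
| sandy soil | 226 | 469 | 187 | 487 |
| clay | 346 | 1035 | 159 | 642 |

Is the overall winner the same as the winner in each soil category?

Loam: Blend 2 148/173 = 85.5%, Formula K 68/91 = 74.7% → Blend 2
Sandy soil: Blend 2 226/469 = 48.2%, Formula K 187/487 = 38.4% → Blend 2
Clay: Blend 2 346/1035 = 33.4%, Formula K 159/642 = 24.8% → Blend 2
Overall: Blend 2 720/1677 = 42.9%, Formula K 414/1220 = 33.9% → Blend 2
Blend 2 wins overall and in every soil group — no reversal.

Yes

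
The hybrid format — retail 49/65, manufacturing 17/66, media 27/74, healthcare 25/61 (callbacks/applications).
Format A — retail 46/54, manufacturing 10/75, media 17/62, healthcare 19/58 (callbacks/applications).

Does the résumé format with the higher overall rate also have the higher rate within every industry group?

Retail: the hybrid format 49/65 = 75.4%, Format A 46/54 = 85.2% → Format A
Manufacturing: the hybrid format 17/66 = 25.8%, Format A 10/75 = 13.3% → the hybrid format
Media: the hybrid format 27/74 = 36.5%, Format A 17/62 = 27.4% → the hybrid format
Healthcare: the hybrid format 25/61 = 41.0%, Format A 19/58 = 32.8% → the hybrid format
Overall: the hybrid format 118/266 = 44.4%, Format A 92/249 = 36.9% → the hybrid format
Neither sweeps: the hybrid format wins 3 of 4 groups, Format A wins 1. The hybrid format wins overall but not every group — no Simpson reversal.

No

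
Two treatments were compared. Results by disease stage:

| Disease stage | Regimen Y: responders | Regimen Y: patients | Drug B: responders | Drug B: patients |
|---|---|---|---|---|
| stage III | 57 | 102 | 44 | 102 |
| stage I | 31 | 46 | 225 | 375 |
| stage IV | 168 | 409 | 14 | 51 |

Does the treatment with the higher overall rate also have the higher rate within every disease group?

No

Stage III: Regimen Y 57/102 = 55.9%, Drug B 44/102 = 43.1% → Regimen Y
Stage I: Regimen Y 31/46 = 67.4%, Drug B 225/375 = 60.0% → Regimen Y
Stage IV: Regimen Y 168/409 = 41.1%, Drug B 14/51 = 27.5% → Regimen Y
Overall: Regimen Y 256/557 = 46.0%, Drug B 283/528 = 53.6% → Drug B
Regimen Y wins each disease group but Drug B wins overall — the comparison reverses. Regimen Y's patients skew toward stage IV, which has a lower base rate.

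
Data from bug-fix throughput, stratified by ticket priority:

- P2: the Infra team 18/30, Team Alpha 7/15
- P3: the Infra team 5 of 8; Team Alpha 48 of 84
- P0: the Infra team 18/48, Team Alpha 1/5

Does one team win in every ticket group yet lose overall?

Yes

P2: the Infra team 18/30 = 60.0%, Team Alpha 7/15 = 46.7% → the Infra team
P3: the Infra team 5/8 = 62.5%, Team Alpha 48/84 = 57.1% → the Infra team
P0: the Infra team 18/48 = 37.5%, Team Alpha 1/5 = 20.0% → the Infra team
Overall: the Infra team 41/86 = 47.7%, Team Alpha 56/104 = 53.8% → Team Alpha
The Infra team wins each ticket group but Team Alpha wins overall — the comparison reverses. The Infra team's tickets skew toward P0, which has a lower base rate.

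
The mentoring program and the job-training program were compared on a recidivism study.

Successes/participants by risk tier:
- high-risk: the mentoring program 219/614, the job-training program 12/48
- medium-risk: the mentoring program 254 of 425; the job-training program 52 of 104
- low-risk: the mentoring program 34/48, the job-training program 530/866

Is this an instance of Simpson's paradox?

Yes

High-risk: the mentoring program 219/614 = 35.7%, the job-training program 12/48 = 25.0% → the mentoring program
Medium-risk: the mentoring program 254/425 = 59.8%, the job-training program 52/104 = 50.0% → the mentoring program
Low-risk: the mentoring program 34/48 = 70.8%, the job-training program 530/866 = 61.2% → the mentoring program
Overall: the mentoring program 507/1087 = 46.6%, the job-training program 594/1018 = 58.3% → the job-training program
The mentoring program wins each risk group but the job-training program wins overall — the comparison reverses. The mentoring program's participants skew toward high-risk, which has a lower base rate.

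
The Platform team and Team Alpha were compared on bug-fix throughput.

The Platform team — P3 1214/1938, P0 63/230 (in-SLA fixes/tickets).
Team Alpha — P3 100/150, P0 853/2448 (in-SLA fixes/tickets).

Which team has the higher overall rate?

P3: the Platform team 1214/1938 = 62.6%, Team Alpha 100/150 = 66.7% → Team Alpha
P0: the Platform team 63/230 = 27.4%, Team Alpha 853/2448 = 34.8% → Team Alpha
Overall: the Platform team 1277/2168 = 58.9%, Team Alpha 953/2598 = 36.7% → the Platform team
(Team Alpha wins every ticket group but the Platform team wins overall — Team Alpha's tickets skew toward the low-rate P0 group.)

the Platform team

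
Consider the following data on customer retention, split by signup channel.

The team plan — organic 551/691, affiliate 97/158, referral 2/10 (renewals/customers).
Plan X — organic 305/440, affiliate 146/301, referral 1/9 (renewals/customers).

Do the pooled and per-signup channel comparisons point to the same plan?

Yes

Organic: the team plan 551/691 = 79.7%, Plan X 305/440 = 69.3% → the team plan
Affiliate: the team plan 97/158 = 61.4%, Plan X 146/301 = 48.5% → the team plan
Referral: the team plan 2/10 = 20.0%, Plan X 1/9 = 11.1% → the team plan
Overall: the team plan 650/859 = 75.7%, Plan X 452/750 = 60.3% → the team plan
The team plan wins overall and in every signup group — no reversal.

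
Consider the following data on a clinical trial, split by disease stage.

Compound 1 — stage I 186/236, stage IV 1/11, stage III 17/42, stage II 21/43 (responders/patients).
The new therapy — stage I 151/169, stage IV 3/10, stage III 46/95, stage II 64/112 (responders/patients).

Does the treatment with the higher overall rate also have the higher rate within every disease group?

Stage I: Compound 1 186/236 = 78.8%, the new therapy 151/169 = 89.3% → the new therapy
Stage IV: Compound 1 1/11 = 9.1%, the new therapy 3/10 = 30.0% → the new therapy
Stage III: Compound 1 17/42 = 40.5%, the new therapy 46/95 = 48.4% → the new therapy
Stage II: Compound 1 21/43 = 48.8%, the new therapy 64/112 = 57.1% → the new therapy
Overall: Compound 1 225/332 = 67.8%, the new therapy 264/386 = 68.4% → the new therapy
The new therapy wins overall and in every disease group — no reversal.

Yes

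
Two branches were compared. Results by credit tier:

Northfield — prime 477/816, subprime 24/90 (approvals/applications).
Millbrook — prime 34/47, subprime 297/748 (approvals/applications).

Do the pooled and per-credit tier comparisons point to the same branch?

No

Prime: Northfield 477/816 = 58.5%, Millbrook 34/47 = 72.3% → Millbrook
Subprime: Northfield 24/90 = 26.7%, Millbrook 297/748 = 39.7% → Millbrook
Overall: Northfield 501/906 = 55.3%, Millbrook 331/795 = 41.6% → Northfield
Millbrook wins each credit group but Northfield wins overall — the comparison reverses. Millbrook's applications skew toward subprime, which has a lower base rate.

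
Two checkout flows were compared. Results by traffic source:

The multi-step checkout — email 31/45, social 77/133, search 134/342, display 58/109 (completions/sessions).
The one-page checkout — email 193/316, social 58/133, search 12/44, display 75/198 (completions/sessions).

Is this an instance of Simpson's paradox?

Email: the multi-step checkout 31/45 = 68.9%, the one-page checkout 193/316 = 61.1% → the multi-step checkout
Social: the multi-step checkout 77/133 = 57.9%, the one-page checkout 58/133 = 43.6% → the multi-step checkout
Search: the multi-step checkout 134/342 = 39.2%, the one-page checkout 12/44 = 27.3% → the multi-step checkout
Display: the multi-step checkout 58/109 = 53.2%, the one-page checkout 75/198 = 37.9% → the multi-step checkout
Overall: the multi-step checkout 300/629 = 47.7%, the one-page checkout 338/691 = 48.9% → the one-page checkout
The multi-step checkout wins each traffic group but the one-page checkout wins overall — the comparison reverses. The multi-step checkout's sessions skew toward search, which has a lower base rate.

Yes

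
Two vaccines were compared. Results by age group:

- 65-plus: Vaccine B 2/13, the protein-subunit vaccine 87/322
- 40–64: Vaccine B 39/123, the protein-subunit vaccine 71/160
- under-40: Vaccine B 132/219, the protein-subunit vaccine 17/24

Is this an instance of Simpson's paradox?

65-plus: Vaccine B 2/13 = 15.4%, the protein-subunit vaccine 87/322 = 27.0% → the protein-subunit vaccine
40–64: Vaccine B 39/123 = 31.7%, the protein-subunit vaccine 71/160 = 44.4% → the protein-subunit vaccine
Under-40: Vaccine B 132/219 = 60.3%, the protein-subunit vaccine 17/24 = 70.8% → the protein-subunit vaccine
Overall: Vaccine B 173/355 = 48.7%, the protein-subunit vaccine 175/506 = 34.6% → Vaccine B
The protein-subunit vaccine wins each age group but Vaccine B wins overall — the comparison reverses. The protein-subunit vaccine's recipients skew toward 65-plus, which has a lower base rate.

Yes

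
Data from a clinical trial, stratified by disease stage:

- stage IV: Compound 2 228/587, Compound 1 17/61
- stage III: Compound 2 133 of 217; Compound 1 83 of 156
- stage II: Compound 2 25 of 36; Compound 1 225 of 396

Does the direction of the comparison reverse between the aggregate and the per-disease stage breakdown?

Stage IV: Compound 2 228/587 = 38.8%, Compound 1 17/61 = 27.9% → Compound 2
Stage III: Compound 2 133/217 = 61.3%, Compound 1 83/156 = 53.2% → Compound 2
Stage II: Compound 2 25/36 = 69.4%, Compound 1 225/396 = 56.8% → Compound 2
Overall: Compound 2 386/840 = 46.0%, Compound 1 325/613 = 53.0% → Compound 1
Compound 2 wins each disease group but Compound 1 wins overall — the comparison reverses. Compound 2's patients skew toward stage IV, which has a lower base rate.

Yes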